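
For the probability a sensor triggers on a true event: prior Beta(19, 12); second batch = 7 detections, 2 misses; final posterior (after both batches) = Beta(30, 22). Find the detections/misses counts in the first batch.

Sequential conjugate updates are equivalent to a single update on the pooled data, so total successes = posterior α − prior α and total failures = posterior β − prior β.
Total across both batches: 30−19=11 detections, 22−12=10 misses.
Subtract the second batch: 11−7=4 detections and 10−2=8 misses.

4 detections and 8 misses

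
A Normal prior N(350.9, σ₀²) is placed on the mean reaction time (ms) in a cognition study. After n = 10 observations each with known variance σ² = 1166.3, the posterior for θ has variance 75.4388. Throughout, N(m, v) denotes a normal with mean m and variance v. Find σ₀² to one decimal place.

σ₀² = 213.6

For the Normal–Normal model with known σ², precisions add: τ_n = τ₀ + n/σ².
So 1/σ₀² = 1/75.4388 − 10/1166.3 = 0.013256 − 0.008574 = 0.004682.
Hence σ₀² = 1/0.004682 ≈ 213.6.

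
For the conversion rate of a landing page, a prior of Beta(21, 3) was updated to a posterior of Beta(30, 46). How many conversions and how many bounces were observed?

9 conversions and 43 bounces

Under Beta–binomial conjugacy the posterior parameters are (α+s, β+f).
Match parameters: s=30−21=9, f=46−3=43.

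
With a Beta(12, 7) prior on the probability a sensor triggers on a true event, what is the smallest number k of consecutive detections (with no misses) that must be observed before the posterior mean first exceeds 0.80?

After k detections and 0 misses the posterior is Beta(12+k, 7), with mean (12+k)/(12+7+k).
Set (12+k)/(19+k) > 0.80 and solve: k > (0.80·19 − 12)/(1 − 0.80) = 16.000.
The smallest integer exceeding 16.000 is 17.

k = 17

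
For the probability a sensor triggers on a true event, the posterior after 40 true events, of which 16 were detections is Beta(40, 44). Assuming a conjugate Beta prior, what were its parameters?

Under Beta–binomial conjugacy the posterior parameters are (a+s, b+f).
Subtract the data counts: 40−16=24, 44−24=20.

Beta(24, 20)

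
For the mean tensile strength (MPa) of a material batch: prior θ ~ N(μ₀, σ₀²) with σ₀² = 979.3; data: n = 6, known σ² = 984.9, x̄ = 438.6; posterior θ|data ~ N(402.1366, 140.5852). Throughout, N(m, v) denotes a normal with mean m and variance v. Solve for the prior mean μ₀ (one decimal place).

With known observation variance, the Normal–Normal posterior has precision τ_n = τ₀ + n/σ² and mean μ_n = (τ₀μ₀ + (n/σ²)x̄)/τ_n.
Here τ₀ = 1/979.3 = 0.001021 and τ_data = 6/984.9 = 0.006092, so τ_n = 0.007113.
Rearranging for μ₀: μ₀ = (μ_n·τ_n − τ_data·x̄)/τ₀ = (402.1366·0.007113 − 0.006092·438.6) / 0.001021 = 0.188446/0.001021 ≈ 184.6.

μ₀ = 184.6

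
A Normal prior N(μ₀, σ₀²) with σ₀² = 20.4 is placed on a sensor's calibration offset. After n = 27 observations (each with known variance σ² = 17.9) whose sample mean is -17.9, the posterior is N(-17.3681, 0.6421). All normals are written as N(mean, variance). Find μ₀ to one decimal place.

With known observation variance, the Normal–Normal posterior has precision τ_n = τ₀ + n/σ² and mean μ_n = (τ₀μ₀ + (n/σ²)x̄)/τ_n.
Here τ₀ = 1/20.4 = 0.049020 and τ_data = 27/17.9 = 1.508380, so τ_n = 1.557400.
Rearranging for μ₀: μ₀ = (μ_n·τ_n − τ_data·x̄)/τ₀ = (-17.3681·1.557400 − 1.508380·-17.9) / 0.049020 = -0.049077/0.049020 ≈ -1.0.

μ₀ = -1.0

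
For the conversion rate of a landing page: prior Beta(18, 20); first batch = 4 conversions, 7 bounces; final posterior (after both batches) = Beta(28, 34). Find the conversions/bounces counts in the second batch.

Sequential conjugate updates are equivalent to a single update on the pooled data, so total successes = posterior α − prior α and total failures = posterior β − prior β.
Total across both batches: 28−18=10 conversions, 34−20=14 bounces.
Subtract the first batch: 10−4=6 conversions and 14−7=7 bounces.

6 conversions and 7 bounces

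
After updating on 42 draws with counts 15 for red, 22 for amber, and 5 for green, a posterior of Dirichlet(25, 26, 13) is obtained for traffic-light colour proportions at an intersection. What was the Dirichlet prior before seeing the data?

For a Dirichlet(α) prior with multinomial counts c, the posterior is Dirichlet(α + c) componentwise.
Subtract each count from the matching posterior parameter: 25−15=10, 26−22=4, 13−5=8.

Dirichlet(10, 4, 8)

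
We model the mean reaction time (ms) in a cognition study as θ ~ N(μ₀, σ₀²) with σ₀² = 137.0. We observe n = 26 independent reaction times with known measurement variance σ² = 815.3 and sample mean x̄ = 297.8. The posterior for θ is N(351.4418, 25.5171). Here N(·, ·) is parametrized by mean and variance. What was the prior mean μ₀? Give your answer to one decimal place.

The posterior mean is a precision-weighted average: μ_n = (τ₀μ₀ + τ_data·x̄)/(τ₀+τ_data), with τ₀=1/σ₀² and τ_data=n/σ².
Here τ₀ = 1/137.0 = 0.007299 and τ_data = 26/815.3 = 0.031890, so τ_n = 0.039189.
Rearranging for μ₀: μ₀ = (μ_n·τ_n − τ_data·x̄)/τ₀ = (351.4418·0.039189 − 0.031890·297.8) / 0.007299 = 4.275811/0.007299 ≈ 585.8.

μ₀ = 585.8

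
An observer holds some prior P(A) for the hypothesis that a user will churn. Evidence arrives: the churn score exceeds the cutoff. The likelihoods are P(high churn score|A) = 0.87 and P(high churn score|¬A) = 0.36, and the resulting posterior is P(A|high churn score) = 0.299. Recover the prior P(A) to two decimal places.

P(A) = 0.15

In odds form, posterior odds = prior odds × likelihood ratio, so prior odds = posterior odds ÷ LR.
Posterior odds = 0.299/(1−0.299) = 0.4265. LR = 0.87/0.36 = 2.4167.
Prior odds = 0.4265/2.4167 = 0.1765, so P(A) = 0.1765/(1+0.1765) ≈ 0.15.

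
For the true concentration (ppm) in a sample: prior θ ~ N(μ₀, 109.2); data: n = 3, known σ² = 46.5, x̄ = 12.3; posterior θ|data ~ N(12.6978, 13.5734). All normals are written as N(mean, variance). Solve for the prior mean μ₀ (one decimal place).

μ₀ = 15.5

The posterior mean is a precision-weighted average: μ_n = (τ₀μ₀ + τ_data·x̄)/(τ₀+τ_data), with τ₀=1/σ₀² and τ_data=n/σ².
Here τ₀ = 1/109.2 = 0.009158 and τ_data = 3/46.5 = 0.064516, so τ_n = 0.073674.
Rearranging for μ₀: μ₀ = (μ_n·τ_n − τ_data·x̄)/τ₀ = (12.6978·0.073674 − 0.064516·12.3) / 0.009158 = 0.141951/0.009158 ≈ 15.5.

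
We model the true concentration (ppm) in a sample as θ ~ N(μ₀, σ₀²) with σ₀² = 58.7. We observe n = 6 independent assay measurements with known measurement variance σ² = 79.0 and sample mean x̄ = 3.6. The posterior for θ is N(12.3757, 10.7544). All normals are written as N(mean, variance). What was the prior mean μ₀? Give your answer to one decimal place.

With known observation variance, the Normal–Normal posterior has precision τ_n = τ₀ + n/σ² and mean μ_n = (τ₀μ₀ + (n/σ²)x̄)/τ_n.
Here τ₀ = 1/58.7 = 0.017036 and τ_data = 6/79.0 = 0.075949, so τ_n = 0.092985.
Rearranging for μ₀: μ₀ = (μ_n·τ_n − τ_data·x̄)/τ₀ = (12.3757·0.092985 − 0.075949·3.6) / 0.017036 = 0.877338/0.017036 ≈ 51.5.

μ₀ = 51.5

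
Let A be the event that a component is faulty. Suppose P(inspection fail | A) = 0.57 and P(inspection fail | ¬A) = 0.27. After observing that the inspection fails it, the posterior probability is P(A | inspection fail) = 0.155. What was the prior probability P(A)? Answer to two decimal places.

P(A) = 0.08

Bayes' rule in odds form gives O(A|E) = O(A)·[P(E|A)/P(E|¬A)], hence O(A) = O(A|E)/LR.
Posterior odds = 0.155/(1−0.155) = 0.1834. LR = 0.57/0.27 = 2.1111.
Prior odds = 0.1834/2.1111 = 0.0869, so P(A) = 0.0869/(1+0.0869) ≈ 0.08.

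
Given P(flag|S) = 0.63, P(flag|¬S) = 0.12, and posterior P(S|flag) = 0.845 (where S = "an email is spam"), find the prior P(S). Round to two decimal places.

P(S) = 0.51

In odds form, posterior odds = prior odds × likelihood ratio, so prior odds = posterior odds ÷ LR.
Posterior odds = 0.845/(1−0.845) = 5.4516. LR = 0.63/0.12 = 5.2500.
Prior odds = 5.4516/5.2500 = 1.0384, so P(S) = 1.0384/(1+1.0384) ≈ 0.51.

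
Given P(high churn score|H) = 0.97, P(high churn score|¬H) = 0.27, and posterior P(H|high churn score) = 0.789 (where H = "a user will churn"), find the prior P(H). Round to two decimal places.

In odds form, posterior odds = prior odds × likelihood ratio, so prior odds = posterior odds ÷ LR.
Posterior odds = 0.789/(1−0.789) = 3.7393. LR = 0.97/0.27 = 3.5926.
Prior odds = 3.7393/3.5926 = 1.0408, so P(H) = 1.0408/(1+1.0408) ≈ 0.51.

P(H) = 0.51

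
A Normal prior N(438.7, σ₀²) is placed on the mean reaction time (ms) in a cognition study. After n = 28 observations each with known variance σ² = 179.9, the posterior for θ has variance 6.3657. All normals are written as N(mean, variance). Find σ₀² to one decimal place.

For the Normal–Normal model with known σ², precisions add: τ_n = τ₀ + n/σ².
So 1/σ₀² = 1/6.3657 − 28/179.9 = 0.157092 − 0.155642 = 0.001450.
Hence σ₀² = 1/0.001450 ≈ 689.7.

σ₀² = 689.7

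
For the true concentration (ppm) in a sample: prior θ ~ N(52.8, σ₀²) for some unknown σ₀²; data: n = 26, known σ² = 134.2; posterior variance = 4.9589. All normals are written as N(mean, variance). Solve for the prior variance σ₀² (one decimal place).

Posterior precision equals prior precision plus data precision: 1/σ_n² = 1/σ₀² + n/σ².
So 1/σ₀² = 1/4.9589 − 26/134.2 = 0.201658 − 0.193741 = 0.007917.
Hence σ₀² = 1/0.007917 ≈ 126.3.

σ₀² = 126.3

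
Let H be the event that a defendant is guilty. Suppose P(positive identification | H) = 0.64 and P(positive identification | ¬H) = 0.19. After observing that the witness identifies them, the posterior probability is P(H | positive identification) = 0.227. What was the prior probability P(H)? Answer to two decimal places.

Bayes' rule in odds form gives O(H|E) = O(H)·[P(E|H)/P(E|¬H)], hence O(H) = O(H|E)/LR.
Posterior odds = 0.227/(1−0.227) = 0.2937. LR = 0.64/0.19 = 3.3684.
Prior odds = 0.2937/3.3684 = 0.0872, so P(H) = 0.0872/(1+0.0872) ≈ 0.08.

P(H) = 0.08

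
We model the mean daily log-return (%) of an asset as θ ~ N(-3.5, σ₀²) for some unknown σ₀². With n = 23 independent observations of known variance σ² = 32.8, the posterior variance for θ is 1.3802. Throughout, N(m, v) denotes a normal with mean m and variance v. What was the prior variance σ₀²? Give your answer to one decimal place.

σ₀² = 42.9

For the Normal–Normal model with known σ², precisions add: τ_n = τ₀ + n/σ².
So 1/σ₀² = 1/1.3802 − 23/32.8 = 0.724533 − 0.701220 = 0.023313.
Hence σ₀² = 1/0.023313 ≈ 42.9.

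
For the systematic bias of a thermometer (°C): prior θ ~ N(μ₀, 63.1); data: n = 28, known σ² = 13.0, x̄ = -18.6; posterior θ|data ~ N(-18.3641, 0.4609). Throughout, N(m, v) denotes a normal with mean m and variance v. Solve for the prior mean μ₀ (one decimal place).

μ₀ = 13.7

The posterior mean is a precision-weighted average: μ_n = (τ₀μ₀ + τ_data·x̄)/(τ₀+τ_data), with τ₀=1/σ₀² and τ_data=n/σ².
Here τ₀ = 1/63.1 = 0.015848 and τ_data = 28/13.0 = 2.153846, so τ_n = 2.169694.
Rearranging for μ₀: μ₀ = (μ_n·τ_n − τ_data·x̄)/τ₀ = (-18.3641·2.169694 − 2.153846·-18.6) / 0.015848 = 0.217058/0.015848 ≈ 13.7.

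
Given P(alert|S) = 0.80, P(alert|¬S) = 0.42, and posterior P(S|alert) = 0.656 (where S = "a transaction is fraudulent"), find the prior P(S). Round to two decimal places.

P(S) = 0.50

Bayes' rule in odds form gives O(S|E) = O(S)·[P(E|S)/P(E|¬S)], hence O(S) = O(S|E)/LR.
Posterior odds = 0.656/(1−0.656) = 1.9070. LR = 0.80/0.42 = 1.9048.
Prior odds = 1.9070/1.9048 = 1.0012, so P(S) = 1.0012/(1+1.0012) ≈ 0.50.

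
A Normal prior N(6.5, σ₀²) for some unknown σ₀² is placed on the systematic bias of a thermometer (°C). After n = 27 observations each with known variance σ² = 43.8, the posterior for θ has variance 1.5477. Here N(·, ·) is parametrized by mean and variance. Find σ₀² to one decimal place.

Posterior precision equals prior precision plus data precision: 1/σ_n² = 1/σ₀² + n/σ².
So 1/σ₀² = 1/1.5477 − 27/43.8 = 0.646120 − 0.616438 = 0.029682.
Hence σ₀² = 1/0.029682 ≈ 33.7.

σ₀² = 33.7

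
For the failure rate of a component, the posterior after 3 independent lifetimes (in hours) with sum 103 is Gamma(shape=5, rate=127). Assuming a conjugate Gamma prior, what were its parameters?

Gamma(shape=2, rate=24)

For an exponential likelihood with a Gamma(α, β) prior on the rate, n observations with total T give posterior Gamma(α+n, β+T).
So α = 5 − 3 = 2 and β = 127 − 103 = 24.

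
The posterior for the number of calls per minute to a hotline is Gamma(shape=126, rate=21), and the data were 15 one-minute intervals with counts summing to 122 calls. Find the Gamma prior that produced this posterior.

Gamma(shape=4, rate=6)

Gamma–Poisson conjugacy: posterior shape = α + Σxᵢ, posterior rate = β + n.
So α = 126 − 122 = 4 and β = 21 − 15 = 6.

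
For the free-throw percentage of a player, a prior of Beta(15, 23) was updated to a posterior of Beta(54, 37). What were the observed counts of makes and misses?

39 makes and 14 misses

A Beta(a, b) prior with s successes and f failures in binomial data gives a Beta(a+s, b+f) posterior.
So s = 54 − 15 = 39 and f = 37 − 23 = 14.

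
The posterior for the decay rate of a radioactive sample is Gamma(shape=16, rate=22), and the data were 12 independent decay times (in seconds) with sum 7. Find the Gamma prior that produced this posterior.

Gamma–exponential conjugacy: posterior shape = α + n, posterior rate = β + Σtᵢ.
So α = 16 − 12 = 4 and β = 22 − 7 = 15.

Gamma(shape=4, rate=15)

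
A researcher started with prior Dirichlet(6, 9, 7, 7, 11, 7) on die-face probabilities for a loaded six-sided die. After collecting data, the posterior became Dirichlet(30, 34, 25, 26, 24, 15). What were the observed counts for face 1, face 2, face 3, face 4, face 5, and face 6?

counts (24, 25, 18, 19, 13, 8)

For a Dirichlet(α) prior with multinomial counts c, the posterior is Dirichlet(α + c) componentwise.
Counts are posterior − prior componentwise: 30−6=24, 34−9=25, 25−7=18, 26−7=19, 24−11=13, 15−7=8.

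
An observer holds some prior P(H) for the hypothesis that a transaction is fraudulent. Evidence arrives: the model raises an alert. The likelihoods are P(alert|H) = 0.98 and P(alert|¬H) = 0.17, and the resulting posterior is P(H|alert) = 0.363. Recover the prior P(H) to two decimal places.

In odds form, posterior odds = prior odds × likelihood ratio, so prior odds = posterior odds ÷ LR.
Posterior odds = 0.363/(1−0.363) = 0.5699. LR = 0.98/0.17 = 5.7647.
Prior odds = 0.5699/5.7647 = 0.0989, so P(H) = 0.0989/(1+0.0989) ≈ 0.09.

P(H) = 0.09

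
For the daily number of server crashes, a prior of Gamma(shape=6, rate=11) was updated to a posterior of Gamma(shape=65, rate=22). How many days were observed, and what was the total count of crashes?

n = 11 days with total 59 crashes

Gamma–Poisson conjugacy: posterior shape = α + Σxᵢ, posterior rate = β + n.
Matching: Σxᵢ = 65 − 6 = 59 and n = 22 − 11 = 11.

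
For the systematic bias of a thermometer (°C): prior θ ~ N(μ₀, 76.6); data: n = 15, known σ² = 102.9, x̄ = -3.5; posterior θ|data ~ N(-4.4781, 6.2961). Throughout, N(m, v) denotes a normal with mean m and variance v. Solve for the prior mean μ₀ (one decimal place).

μ₀ = -15.4

With known observation variance, the Normal–Normal posterior has precision τ_n = τ₀ + n/σ² and mean μ_n = (τ₀μ₀ + (n/σ²)x̄)/τ_n.
Here τ₀ = 1/76.6 = 0.013055 and τ_data = 15/102.9 = 0.145773, so τ_n = 0.158828.
Rearranging for μ₀: μ₀ = (μ_n·τ_n − τ_data·x̄)/τ₀ = (-4.4781·0.158828 − 0.145773·-3.5) / 0.013055 = -0.201042/0.013055 ≈ -15.4.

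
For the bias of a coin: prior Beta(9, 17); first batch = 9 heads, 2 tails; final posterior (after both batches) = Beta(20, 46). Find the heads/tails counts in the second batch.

Because Beta–binomial updating is additive in the counts, the combined data contributed (α_post−α_prior, β_post−β_prior) successes and failures.
Total across both batches: 20−9=11 heads, 46−17=29 tails.
Subtract the first batch: 11−9=2 heads and 29−2=27 tails.

2 heads and 27 tails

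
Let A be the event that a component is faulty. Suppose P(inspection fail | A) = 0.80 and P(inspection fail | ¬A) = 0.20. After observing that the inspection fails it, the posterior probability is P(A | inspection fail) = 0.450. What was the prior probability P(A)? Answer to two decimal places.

In odds form, posterior odds = prior odds × likelihood ratio, so prior odds = posterior odds ÷ LR.
Posterior odds = 0.450/(1−0.450) = 0.8182. LR = 0.80/0.20 = 4.0000.
Prior odds = 0.8182/4.0000 = 0.2046, so P(A) = 0.2046/(1+0.2046) ≈ 0.17.

P(A) = 0.17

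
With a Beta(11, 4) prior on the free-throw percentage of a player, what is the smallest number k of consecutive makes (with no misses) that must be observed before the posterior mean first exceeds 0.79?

k = 5

After k makes and 0 misses the posterior is Beta(11+k, 4), with mean (11+k)/(11+4+k).
Set (11+k)/(15+k) > 0.79 and solve: k > (0.79·15 − 11)/(1 − 0.79) = 4.048.
The smallest integer exceeding 4.048 is 5, and checking k=5: (16)/(20) = 0.8000 > 0.79.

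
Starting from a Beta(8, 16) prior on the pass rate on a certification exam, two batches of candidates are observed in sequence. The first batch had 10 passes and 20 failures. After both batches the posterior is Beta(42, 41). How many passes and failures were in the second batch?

Sequential conjugate updates are equivalent to a single update on the pooled data, so total successes = posterior α − prior α and total failures = posterior β − prior β.
Total across both batches: 42−8=34 passes, 41−16=25 failures.
Subtract the first batch: 34−10=24 passes and 25−20=5 failures.

24 passes and 5 failures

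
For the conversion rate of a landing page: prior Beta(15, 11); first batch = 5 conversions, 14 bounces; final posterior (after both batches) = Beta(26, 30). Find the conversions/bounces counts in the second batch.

Sequential conjugate updates are equivalent to a single update on the pooled data, so total successes = posterior α − prior α and total failures = posterior β − prior β.
Total across both batches: 26−15=11 conversions, 30−11=19 bounces.
Subtract the first batch: 11−5=6 conversions and 19−14=5 bounces.

6 conversions and 5 bounces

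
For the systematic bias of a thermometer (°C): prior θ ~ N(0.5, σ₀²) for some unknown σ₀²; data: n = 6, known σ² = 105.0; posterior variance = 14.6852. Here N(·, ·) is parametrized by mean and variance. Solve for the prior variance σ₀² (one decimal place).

σ₀² = 91.3

For the Normal–Normal model with known σ², precisions add: τ_n = τ₀ + n/σ².
So 1/σ₀² = 1/14.6852 − 6/105.0 = 0.068096 − 0.057143 = 0.010953.
Hence σ₀² = 1/0.010953 ≈ 91.3.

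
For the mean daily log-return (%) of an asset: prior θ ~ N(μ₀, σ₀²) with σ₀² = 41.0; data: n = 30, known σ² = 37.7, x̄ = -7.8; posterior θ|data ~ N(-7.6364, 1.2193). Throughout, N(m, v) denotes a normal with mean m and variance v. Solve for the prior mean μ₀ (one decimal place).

With known observation variance, the Normal–Normal posterior has precision τ_n = τ₀ + n/σ² and mean μ_n = (τ₀μ₀ + (n/σ²)x̄)/τ_n.
Here τ₀ = 1/41.0 = 0.024390 and τ_data = 30/37.7 = 0.795756, so τ_n = 0.820146.
Rearranging for μ₀: μ₀ = (μ_n·τ_n − τ_data·x̄)/τ₀ = (-7.6364·0.820146 − 0.795756·-7.8) / 0.024390 = -0.056066/0.024390 ≈ -2.3.

μ₀ = -2.3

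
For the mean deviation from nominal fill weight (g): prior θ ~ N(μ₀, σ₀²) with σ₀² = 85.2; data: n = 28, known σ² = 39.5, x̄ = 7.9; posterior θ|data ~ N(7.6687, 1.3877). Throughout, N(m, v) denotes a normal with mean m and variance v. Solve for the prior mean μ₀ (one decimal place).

The posterior mean is a precision-weighted average: μ_n = (τ₀μ₀ + τ_data·x̄)/(τ₀+τ_data), with τ₀=1/σ₀² and τ_data=n/σ².
Here τ₀ = 1/85.2 = 0.011737 and τ_data = 28/39.5 = 0.708861, so τ_n = 0.720598.
Rearranging for μ₀: μ₀ = (μ_n·τ_n − τ_data·x̄)/τ₀ = (7.6687·0.720598 − 0.708861·7.9) / 0.011737 = -0.073952/0.011737 ≈ -6.3.

μ₀ = -6.3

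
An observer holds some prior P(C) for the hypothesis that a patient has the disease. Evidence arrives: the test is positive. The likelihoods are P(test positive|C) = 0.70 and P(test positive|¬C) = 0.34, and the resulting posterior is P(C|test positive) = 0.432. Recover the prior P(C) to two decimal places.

In odds form, posterior odds = prior odds × likelihood ratio, so prior odds = posterior odds ÷ LR.
Posterior odds = 0.432/(1−0.432) = 0.7606. LR = 0.70/0.34 = 2.0588.
Prior odds = 0.7606/2.0588 = 0.3694, so P(C) = 0.3694/(1+0.3694) ≈ 0.27.

P(C) = 0.27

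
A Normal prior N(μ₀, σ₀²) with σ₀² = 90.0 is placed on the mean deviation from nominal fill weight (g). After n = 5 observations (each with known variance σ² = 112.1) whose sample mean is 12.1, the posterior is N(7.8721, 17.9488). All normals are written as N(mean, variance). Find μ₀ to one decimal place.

With known observation variance, the Normal–Normal posterior has precision τ_n = τ₀ + n/σ² and mean μ_n = (τ₀μ₀ + (n/σ²)x̄)/τ_n.
Here τ₀ = 1/90.0 = 0.011111 and τ_data = 5/112.1 = 0.044603, so τ_n = 0.055714.
Rearranging for μ₀: μ₀ = (μ_n·τ_n − τ_data·x̄)/τ₀ = (7.8721·0.055714 − 0.044603·12.1) / 0.011111 = -0.101110/0.011111 ≈ -9.1.

μ₀ = -9.1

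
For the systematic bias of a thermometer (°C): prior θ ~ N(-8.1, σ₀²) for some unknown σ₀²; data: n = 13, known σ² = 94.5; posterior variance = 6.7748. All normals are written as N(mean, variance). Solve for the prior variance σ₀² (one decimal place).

σ₀² = 99.6

Posterior precision equals prior precision plus data precision: 1/σ_n² = 1/σ₀² + n/σ².
So 1/σ₀² = 1/6.7748 − 13/94.5 = 0.147606 − 0.137566 = 0.010040.
Hence σ₀² = 1/0.010040 ≈ 99.6.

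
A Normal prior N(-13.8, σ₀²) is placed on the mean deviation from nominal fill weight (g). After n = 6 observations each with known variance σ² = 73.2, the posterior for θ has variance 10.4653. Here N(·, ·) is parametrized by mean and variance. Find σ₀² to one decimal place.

For the Normal–Normal model with known σ², precisions add: τ_n = τ₀ + n/σ².
So 1/σ₀² = 1/10.4653 − 6/73.2 = 0.095554 − 0.081967 = 0.013587.
Hence σ₀² = 1/0.013587 ≈ 73.6.

σ₀² = 73.6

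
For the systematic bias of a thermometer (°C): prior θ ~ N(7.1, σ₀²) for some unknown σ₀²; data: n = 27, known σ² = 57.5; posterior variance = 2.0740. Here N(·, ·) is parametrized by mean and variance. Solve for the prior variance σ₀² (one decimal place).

σ₀² = 79.4

Posterior precision equals prior precision plus data precision: 1/σ_n² = 1/σ₀² + n/σ².
So 1/σ₀² = 1/2.0740 − 27/57.5 = 0.482160 − 0.469565 = 0.012595.
Hence σ₀² = 1/0.012595 ≈ 79.4.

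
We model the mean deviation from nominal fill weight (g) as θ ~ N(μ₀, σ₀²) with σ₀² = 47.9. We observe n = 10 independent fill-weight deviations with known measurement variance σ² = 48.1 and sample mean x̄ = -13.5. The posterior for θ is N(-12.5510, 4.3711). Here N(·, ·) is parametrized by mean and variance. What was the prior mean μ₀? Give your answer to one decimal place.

μ₀ = -3.1

The posterior mean is a precision-weighted average: μ_n = (τ₀μ₀ + τ_data·x̄)/(τ₀+τ_data), with τ₀=1/σ₀² and τ_data=n/σ².
Here τ₀ = 1/47.9 = 0.020877 and τ_data = 10/48.1 = 0.207900, so τ_n = 0.228777.
Rearranging for μ₀: μ₀ = (μ_n·τ_n − τ_data·x̄)/τ₀ = (-12.5510·0.228777 − 0.207900·-13.5) / 0.020877 = -0.064730/0.020877 ≈ -3.1.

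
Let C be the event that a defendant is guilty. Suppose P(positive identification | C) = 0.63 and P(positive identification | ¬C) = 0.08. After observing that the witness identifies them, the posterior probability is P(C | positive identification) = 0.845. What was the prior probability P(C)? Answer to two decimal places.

P(C) = 0.41

In odds form, posterior odds = prior odds × likelihood ratio, so prior odds = posterior odds ÷ LR.
Posterior odds = 0.845/(1−0.845) = 5.4516. LR = 0.63/0.08 = 7.8750.
Prior odds = 5.4516/7.8750 = 0.6923, so P(C) = 0.6923/(1+0.6923) ≈ 0.41.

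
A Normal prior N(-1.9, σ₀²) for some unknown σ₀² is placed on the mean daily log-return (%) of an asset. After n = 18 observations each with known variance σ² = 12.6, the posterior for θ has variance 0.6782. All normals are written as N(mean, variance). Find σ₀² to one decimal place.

Posterior precision equals prior precision plus data precision: 1/σ_n² = 1/σ₀² + n/σ².
So 1/σ₀² = 1/0.6782 − 18/12.6 = 1.474491 − 1.428571 = 0.045920.
Hence σ₀² = 1/0.045920 ≈ 21.8.

σ₀² = 21.8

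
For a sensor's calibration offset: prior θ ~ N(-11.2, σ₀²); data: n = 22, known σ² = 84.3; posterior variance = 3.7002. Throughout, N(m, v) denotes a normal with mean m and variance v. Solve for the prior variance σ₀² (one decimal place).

For the Normal–Normal model with known σ², precisions add: τ_n = τ₀ + n/σ².
So 1/σ₀² = 1/3.7002 − 22/84.3 = 0.270256 − 0.260973 = 0.009283.
Hence σ₀² = 1/0.009283 ≈ 107.7.

σ₀² = 107.7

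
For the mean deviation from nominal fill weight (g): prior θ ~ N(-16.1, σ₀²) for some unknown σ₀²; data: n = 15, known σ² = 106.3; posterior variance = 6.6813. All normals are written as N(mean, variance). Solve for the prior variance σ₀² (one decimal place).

Posterior precision equals prior precision plus data precision: 1/σ_n² = 1/σ₀² + n/σ².
So 1/σ₀² = 1/6.6813 − 15/106.3 = 0.149671 − 0.141110 = 0.008561.
Hence σ₀² = 1/0.008561 ≈ 116.8.

σ₀² = 116.8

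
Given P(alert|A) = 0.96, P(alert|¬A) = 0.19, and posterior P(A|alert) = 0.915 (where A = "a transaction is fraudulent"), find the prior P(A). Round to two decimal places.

P(A) = 0.68

In odds form, posterior odds = prior odds × likelihood ratio, so prior odds = posterior odds ÷ LR.
Posterior odds = 0.915/(1−0.915) = 10.7647. LR = 0.96/0.19 = 5.0526.
Prior odds = 10.7647/5.0526 = 2.1305, so P(A) = 2.1305/(1+2.1305) ≈ 0.68.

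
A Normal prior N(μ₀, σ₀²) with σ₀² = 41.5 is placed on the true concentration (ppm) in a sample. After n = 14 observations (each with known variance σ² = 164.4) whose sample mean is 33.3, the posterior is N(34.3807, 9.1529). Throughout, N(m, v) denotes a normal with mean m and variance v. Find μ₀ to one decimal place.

With known observation variance, the Normal–Normal posterior has precision τ_n = τ₀ + n/σ² and mean μ_n = (τ₀μ₀ + (n/σ²)x̄)/τ_n.
Here τ₀ = 1/41.5 = 0.024096 and τ_data = 14/164.4 = 0.085158, so τ_n = 0.109254.
Rearranging for μ₀: μ₀ = (μ_n·τ_n − τ_data·x̄)/τ₀ = (34.3807·0.109254 − 0.085158·33.3) / 0.024096 = 0.920468/0.024096 ≈ 38.2.

μ₀ = 38.2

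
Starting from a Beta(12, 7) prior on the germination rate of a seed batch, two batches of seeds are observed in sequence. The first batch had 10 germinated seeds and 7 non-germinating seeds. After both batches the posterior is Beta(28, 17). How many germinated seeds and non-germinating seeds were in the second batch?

Sequential conjugate updates are equivalent to a single update on the pooled data, so total successes = posterior α − prior α and total failures = posterior β − prior β.
Total across both batches: 28−12=16 germinated seeds, 17−7=10 non-germinating seeds.
Subtract the first batch: 16−10=6 germinated seeds and 10−7=3 non-germinating seeds.

6 germinated seeds and 3 non-germinating seeds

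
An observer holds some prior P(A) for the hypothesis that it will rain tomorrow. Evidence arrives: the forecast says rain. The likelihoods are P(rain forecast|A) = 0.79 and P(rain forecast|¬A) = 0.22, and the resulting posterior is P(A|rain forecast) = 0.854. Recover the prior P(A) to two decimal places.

P(A) = 0.62

In odds form, posterior odds = prior odds × likelihood ratio, so prior odds = posterior odds ÷ LR.
Posterior odds = 0.854/(1−0.854) = 5.8493. LR = 0.79/0.22 = 3.5909.
Prior odds = 5.8493/3.5909 = 1.6289, so P(A) = 1.6289/(1+1.6289) ≈ 0.62.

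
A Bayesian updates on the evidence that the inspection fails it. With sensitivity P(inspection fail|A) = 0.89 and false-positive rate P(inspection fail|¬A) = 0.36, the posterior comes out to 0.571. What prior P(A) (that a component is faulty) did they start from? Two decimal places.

P(A) = 0.35

Bayes' rule in odds form gives O(A|E) = O(A)·[P(E|A)/P(E|¬A)], hence O(A) = O(A|E)/LR.
Posterior odds = 0.571/(1−0.571) = 1.3310. LR = 0.89/0.36 = 2.4722.
Prior odds = 1.3310/2.4722 = 0.5384, so P(A) = 0.5384/(1+0.5384) ≈ 0.35.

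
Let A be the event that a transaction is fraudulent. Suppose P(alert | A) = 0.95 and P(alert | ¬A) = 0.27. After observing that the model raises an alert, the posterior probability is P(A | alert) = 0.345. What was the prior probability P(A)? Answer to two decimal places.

Bayes' rule in odds form gives O(A|E) = O(A)·[P(E|A)/P(E|¬A)], hence O(A) = O(A|E)/LR.
Posterior odds = 0.345/(1−0.345) = 0.5267. LR = 0.95/0.27 = 3.5185.
Prior odds = 0.5267/3.5185 = 0.1497, so P(A) = 0.1497/(1+0.1497) ≈ 0.13.

P(A) = 0.13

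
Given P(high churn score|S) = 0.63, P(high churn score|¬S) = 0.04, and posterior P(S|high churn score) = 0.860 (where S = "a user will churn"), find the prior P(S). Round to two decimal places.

P(S) = 0.28

Bayes' rule in odds form gives O(S|E) = O(S)·[P(E|S)/P(E|¬S)], hence O(S) = O(S|E)/LR.
Posterior odds = 0.860/(1−0.860) = 6.1429. LR = 0.63/0.04 = 15.7500.
Prior odds = 6.1429/15.7500 = 0.3900, so P(S) = 0.3900/(1+0.3900) ≈ 0.28.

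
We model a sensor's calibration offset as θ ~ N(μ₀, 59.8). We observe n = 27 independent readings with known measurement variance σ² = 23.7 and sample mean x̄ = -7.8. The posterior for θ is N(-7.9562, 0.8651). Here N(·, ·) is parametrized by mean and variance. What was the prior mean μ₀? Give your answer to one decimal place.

μ₀ = -18.6

With known observation variance, the Normal–Normal posterior has precision τ_n = τ₀ + n/σ² and mean μ_n = (τ₀μ₀ + (n/σ²)x̄)/τ_n.
Here τ₀ = 1/59.8 = 0.016722 and τ_data = 27/23.7 = 1.139241, so τ_n = 1.155963.
Rearranging for μ₀: μ₀ = (μ_n·τ_n − τ_data·x̄)/τ₀ = (-7.9562·1.155963 − 1.139241·-7.8) / 0.016722 = -0.310993/0.016722 ≈ -18.6.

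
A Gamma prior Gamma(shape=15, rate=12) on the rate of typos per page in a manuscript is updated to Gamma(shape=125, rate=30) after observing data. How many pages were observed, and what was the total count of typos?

n = 18 pages with total 110 typos

A Gamma(α, β) prior (rate parametrization) on a Poisson rate with n observations summing to S gives posterior Gamma(α+S, β+n).
Matching: Σxᵢ = 125 − 15 = 110 and n = 30 − 12 = 18.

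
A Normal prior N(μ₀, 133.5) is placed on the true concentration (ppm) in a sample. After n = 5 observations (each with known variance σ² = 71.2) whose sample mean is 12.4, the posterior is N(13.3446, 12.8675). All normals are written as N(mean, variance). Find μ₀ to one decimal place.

μ₀ = 22.2

The posterior mean is a precision-weighted average: μ_n = (τ₀μ₀ + τ_data·x̄)/(τ₀+τ_data), with τ₀=1/σ₀² and τ_data=n/σ².
Here τ₀ = 1/133.5 = 0.007491 and τ_data = 5/71.2 = 0.070225, so τ_n = 0.077716.
Rearranging for μ₀: μ₀ = (μ_n·τ_n − τ_data·x̄)/τ₀ = (13.3446·0.077716 − 0.070225·12.4) / 0.007491 = 0.166299/0.007491 ≈ 22.2.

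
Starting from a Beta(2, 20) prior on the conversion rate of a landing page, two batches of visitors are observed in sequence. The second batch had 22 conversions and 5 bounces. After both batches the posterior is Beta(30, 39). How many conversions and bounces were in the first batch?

Because Beta–binomial updating is additive in the counts, the combined data contributed (α_post−α_prior, β_post−β_prior) successes and failures.
Total across both batches: 30−2=28 conversions, 39−20=19 bounces.
Subtract the second batch: 28−22=6 conversions and 19−5=14 bounces.

6 conversions and 14 bounces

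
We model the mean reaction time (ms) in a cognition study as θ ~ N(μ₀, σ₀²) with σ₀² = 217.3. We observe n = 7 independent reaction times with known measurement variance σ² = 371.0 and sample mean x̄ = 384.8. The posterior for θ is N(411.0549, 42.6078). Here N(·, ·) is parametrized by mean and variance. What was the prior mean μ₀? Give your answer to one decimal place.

μ₀ = 518.7

With known observation variance, the Normal–Normal posterior has precision τ_n = τ₀ + n/σ² and mean μ_n = (τ₀μ₀ + (n/σ²)x̄)/τ_n.
Here τ₀ = 1/217.3 = 0.004602 and τ_data = 7/371.0 = 0.018868, so τ_n = 0.023470.
Rearranging for μ₀: μ₀ = (μ_n·τ_n − τ_data·x̄)/τ₀ = (411.0549·0.023470 − 0.018868·384.8) / 0.004602 = 2.387052/0.004602 ≈ 518.7.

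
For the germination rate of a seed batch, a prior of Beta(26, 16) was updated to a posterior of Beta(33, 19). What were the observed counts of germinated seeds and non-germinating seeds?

Beta is conjugate to the binomial likelihood: posterior = Beta(a+s, b+f).
Match parameters: s=33−26=7, f=19−16=3.

7 germinated seeds and 3 non-germinating seeds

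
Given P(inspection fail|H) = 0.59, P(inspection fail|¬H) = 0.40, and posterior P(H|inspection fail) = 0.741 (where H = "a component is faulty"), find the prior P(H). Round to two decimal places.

In odds form, posterior odds = prior odds × likelihood ratio, so prior odds = posterior odds ÷ LR.
Posterior odds = 0.741/(1−0.741) = 2.8610. LR = 0.59/0.40 = 1.4750.
Prior odds = 2.8610/1.4750 = 1.9397, so P(H) = 1.9397/(1+1.9397) ≈ 0.66.

P(H) = 0.66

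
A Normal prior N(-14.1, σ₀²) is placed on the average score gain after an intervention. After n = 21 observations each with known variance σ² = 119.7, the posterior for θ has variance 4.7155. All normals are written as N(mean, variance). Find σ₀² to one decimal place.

Posterior precision equals prior precision plus data precision: 1/σ_n² = 1/σ₀² + n/σ².
So 1/σ₀² = 1/4.7155 − 21/119.7 = 0.212067 − 0.175439 = 0.036628.
Hence σ₀² = 1/0.036628 ≈ 27.3.

σ₀² = 27.3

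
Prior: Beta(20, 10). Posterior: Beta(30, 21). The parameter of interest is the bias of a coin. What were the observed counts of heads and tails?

A Beta(a, b) prior with s successes and f failures in binomial data gives a Beta(a+s, b+f) posterior.
Match parameters: s=30−20=10, f=21−10=11.

10 heads and 11 tails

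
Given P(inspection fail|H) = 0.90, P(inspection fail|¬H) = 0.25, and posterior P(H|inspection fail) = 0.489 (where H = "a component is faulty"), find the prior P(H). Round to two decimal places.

P(H) = 0.21

In odds form, posterior odds = prior odds × likelihood ratio, so prior odds = posterior odds ÷ LR.
Posterior odds = 0.489/(1−0.489) = 0.9569. LR = 0.90/0.25 = 3.6000.
Prior odds = 0.9569/3.6000 = 0.2658, so P(H) = 0.2658/(1+0.2658) ≈ 0.21.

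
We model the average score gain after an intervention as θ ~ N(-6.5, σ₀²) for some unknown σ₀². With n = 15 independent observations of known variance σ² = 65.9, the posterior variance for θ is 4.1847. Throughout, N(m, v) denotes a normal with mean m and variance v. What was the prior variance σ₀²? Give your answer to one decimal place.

σ₀² = 88.1

Posterior precision equals prior precision plus data precision: 1/σ_n² = 1/σ₀² + n/σ².
So 1/σ₀² = 1/4.1847 − 15/65.9 = 0.238966 − 0.227618 = 0.011348.
Hence σ₀² = 1/0.011348 ≈ 88.1.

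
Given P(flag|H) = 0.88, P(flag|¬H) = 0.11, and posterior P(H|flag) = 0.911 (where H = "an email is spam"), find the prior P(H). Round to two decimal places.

In odds form, posterior odds = prior odds × likelihood ratio, so prior odds = posterior odds ÷ LR.
Posterior odds = 0.911/(1−0.911) = 10.2360. LR = 0.88/0.11 = 8.0000.
Prior odds = 10.2360/8.0000 = 1.2795, so P(H) = 1.2795/(1+1.2795) ≈ 0.56.

P(H) = 0.56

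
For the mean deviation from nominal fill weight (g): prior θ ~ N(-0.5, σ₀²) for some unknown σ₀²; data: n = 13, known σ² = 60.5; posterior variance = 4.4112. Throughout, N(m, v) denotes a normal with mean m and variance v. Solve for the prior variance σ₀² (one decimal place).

σ₀² = 84.6

Posterior precision equals prior precision plus data precision: 1/σ_n² = 1/σ₀² + n/σ².
So 1/σ₀² = 1/4.4112 − 13/60.5 = 0.226696 − 0.214876 = 0.011820.
Hence σ₀² = 1/0.011820 ≈ 84.6.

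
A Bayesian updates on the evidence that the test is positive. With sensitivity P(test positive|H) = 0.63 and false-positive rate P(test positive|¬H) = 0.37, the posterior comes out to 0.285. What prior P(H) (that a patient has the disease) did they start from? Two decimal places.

P(H) = 0.19

Bayes' rule in odds form gives O(H|E) = O(H)·[P(E|H)/P(E|¬H)], hence O(H) = O(H|E)/LR.
Posterior odds = 0.285/(1−0.285) = 0.3986. LR = 0.63/0.37 = 1.7027.
Prior odds = 0.3986/1.7027 = 0.2341, so P(H) = 0.2341/(1+0.2341) ≈ 0.19.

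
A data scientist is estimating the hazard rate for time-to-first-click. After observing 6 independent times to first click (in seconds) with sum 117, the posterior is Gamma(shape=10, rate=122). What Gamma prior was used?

Gamma(shape=4, rate=5)

Gamma–exponential conjugacy: posterior shape = α + n, posterior rate = β + Σtᵢ.
So α = 10 − 6 = 4 and β = 122 − 117 = 5.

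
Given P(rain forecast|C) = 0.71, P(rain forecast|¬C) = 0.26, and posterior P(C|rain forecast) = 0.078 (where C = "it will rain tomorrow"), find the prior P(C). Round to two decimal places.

In odds form, posterior odds = prior odds × likelihood ratio, so prior odds = posterior odds ÷ LR.
Posterior odds = 0.078/(1−0.078) = 0.0846. LR = 0.71/0.26 = 2.7308.
Prior odds = 0.0846/2.7308 = 0.0310, so P(C) = 0.0310/(1+0.0310) ≈ 0.03.

P(C) = 0.03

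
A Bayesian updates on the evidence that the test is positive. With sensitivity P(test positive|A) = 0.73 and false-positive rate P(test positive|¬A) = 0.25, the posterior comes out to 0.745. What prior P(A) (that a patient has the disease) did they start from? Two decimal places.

In odds form, posterior odds = prior odds × likelihood ratio, so prior odds = posterior odds ÷ LR.
Posterior odds = 0.745/(1−0.745) = 2.9216. LR = 0.73/0.25 = 2.9200.
Prior odds = 2.9216/2.9200 = 1.0005, so P(A) = 1.0005/(1+1.0005) ≈ 0.50.

P(A) = 0.50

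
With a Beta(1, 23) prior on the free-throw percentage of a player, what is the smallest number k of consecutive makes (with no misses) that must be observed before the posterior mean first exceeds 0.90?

After k makes and 0 misses the posterior is Beta(1+k, 23), with mean (1+k)/(1+23+k).
Set (1+k)/(24+k) > 0.90 and solve: k > (0.90·24 − 1)/(1 − 0.90) = 206.000.
The smallest integer exceeding 206.000 is 207.

k = 207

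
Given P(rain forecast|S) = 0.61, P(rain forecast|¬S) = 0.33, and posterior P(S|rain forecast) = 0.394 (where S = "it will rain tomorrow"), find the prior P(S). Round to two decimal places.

In odds form, posterior odds = prior odds × likelihood ratio, so prior odds = posterior odds ÷ LR.
Posterior odds = 0.394/(1−0.394) = 0.6502. LR = 0.61/0.33 = 1.8485.
Prior odds = 0.6502/1.8485 = 0.3517, so P(S) = 0.3517/(1+0.3517) ≈ 0.26.

P(S) = 0.26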